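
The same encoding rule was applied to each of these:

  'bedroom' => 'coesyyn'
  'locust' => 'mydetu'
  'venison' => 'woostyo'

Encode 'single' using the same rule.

The shift depends on letter class: consonant b→c is +1, but vowel e→o is +10. Two shifts are in play — +10 for a/e/i/o/u, +1 for every other letter.
For single: s(cons)+1=t, i(vowel)+10=s, n(cons)+1=o, g(cons)+1=h, l(cons)+1=m, e(vowel)+10=o.

tsohmo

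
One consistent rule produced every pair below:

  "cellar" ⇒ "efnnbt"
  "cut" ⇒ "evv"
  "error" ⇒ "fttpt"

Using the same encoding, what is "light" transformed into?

The shift depends on letter class: consonant c→e is +2, but vowel e→f is +1. The rule splits by letter class: vowels +1, consonants +2.
For light: l(cons)+2=n, i(vowel)+1=j, g(cons)+2=i, h(cons)+2=j, t(cons)+2=v.

njijv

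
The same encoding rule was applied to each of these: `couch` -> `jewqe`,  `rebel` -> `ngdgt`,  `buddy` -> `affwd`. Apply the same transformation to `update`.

The word is reversed, then every letter is shifted forward by 2.
Applying it to update: reverse → etadpu; then shift: e+2=g, t+2=v, a+2=c, d+2=f, p+2=r, u+2=w.

gvcfrw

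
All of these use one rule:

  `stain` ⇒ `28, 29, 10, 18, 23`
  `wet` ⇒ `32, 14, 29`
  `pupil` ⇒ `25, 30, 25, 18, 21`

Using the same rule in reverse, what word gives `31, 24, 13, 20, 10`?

s is letter #19 and maps to 28: an offset of 9. Letters become their 1-based position plus 9 (so a→10, b→11, …).
Reversing it on 31, 24, 13, 20, 10: 31→(31−9)÷1=22=v, 24→(24−9)÷1=15=o, 13→(13−9)÷1=4=d, 20→(20−9)÷1=11=k, 10→(10−9)÷1=1=a.

vodka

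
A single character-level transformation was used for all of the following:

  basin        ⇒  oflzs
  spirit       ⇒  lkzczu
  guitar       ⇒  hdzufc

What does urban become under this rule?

dcofs

b(1)→o(14) and a(0)→f(5) fit y≡9x+5 (mod 26); the inverse of 9 mod 26 is 3. Each letter's alphabet position (a=0..z=25) is mapped through 9·x+5 mod 26 — an affine cipher.
Applying it to urban: u(20)→9·20+5≡3=d; r(17)→9·17+5≡2=c; b(1)→9·1+5≡14=o; a(0)→9·0+5≡5=f; n(13)→9·13+5≡18=s (all mod 26).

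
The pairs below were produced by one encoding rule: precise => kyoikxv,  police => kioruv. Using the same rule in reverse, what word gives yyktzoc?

The word is reversed, then every letter is shifted forward by 6.
Reversing it on yyktzoc: shift back: y−6=s, y−6=s, k−6=e, t−6=n, z−6=t, o−6=i, c−6=w → ssentiw; then reverse → witness.

witness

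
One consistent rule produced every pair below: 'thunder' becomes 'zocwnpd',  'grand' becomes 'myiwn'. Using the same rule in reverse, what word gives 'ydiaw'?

In thunder: t→z is +6, h→o is +7, u→c is +8, n→w is +9 — the shift increases by 1 each position. Each letter shifts forward by (position + 6), i.e. 6, 7, 8, … — the shift grows by one for each successive letter.
Decoding ydiaw: y−6=s, d−7=w, i−8=a, a−9=r, w−10=m.

swarm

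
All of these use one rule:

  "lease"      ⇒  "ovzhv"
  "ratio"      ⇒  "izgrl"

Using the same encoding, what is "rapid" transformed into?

This is the alphabet-reversal cipher (Atbash): a becomes z, b becomes y, etc.
For rapid: r↔i, a↔z, p↔k, i↔r, d↔w.

izkrw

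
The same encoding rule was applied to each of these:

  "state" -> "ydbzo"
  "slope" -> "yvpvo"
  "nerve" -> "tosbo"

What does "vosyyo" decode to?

Shifts by position in state: pos 0: s→y (+6), pos 1: t→d (+10), pos 2: a→b (+1), pos 3: t→z (+6), pos 4: e→o (+10) — repeating every 3. A repeating key of period 3 is used — shifts +6, +10, +1 over and over.
Decoding vosyyo: v−6=p, o−10=e, s−1=r, y−6=s, y−10=o, o−1=n.

person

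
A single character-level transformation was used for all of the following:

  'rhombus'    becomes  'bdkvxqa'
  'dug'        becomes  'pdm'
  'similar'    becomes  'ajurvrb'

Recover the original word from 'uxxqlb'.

school

The output letters match the input read backwards, each shifted +9: rhombus reversed is submohr. Read the word backwards and shift each letter +9.
Decoding uxxqlb: shift back: u−9=l, x−9=o, x−9=o, q−9=h, l−9=c, b−9=s → loohcs; then reverse → school.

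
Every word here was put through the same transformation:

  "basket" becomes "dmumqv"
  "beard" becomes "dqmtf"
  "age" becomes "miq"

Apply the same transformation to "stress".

uvtquu

Two shifts are in play — +12 for a/e/i/o/u, +2 for every other letter.
Applying it to stress: s(cons)+2=u, t(cons)+2=v, r(cons)+2=t, e(vowel)+12=q, s(cons)+2=u, s(cons)+2=u.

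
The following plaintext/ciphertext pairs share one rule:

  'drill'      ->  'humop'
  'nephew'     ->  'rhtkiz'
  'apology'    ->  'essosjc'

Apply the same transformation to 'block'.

It's a Vigenère-style cipher with numeric key [4,3]: position i shifts by key[i mod 2].
Applying it to block: b+4=f, l+3=o, o+4=s, c+3=f, k+4=o.

fosfo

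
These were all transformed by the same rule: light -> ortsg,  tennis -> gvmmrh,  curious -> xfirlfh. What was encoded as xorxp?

click

Each pair mirrors across the alphabet (l↔o, i↔r, g↔t): positions sum to 25. Letters are reflected about the middle of the alphabet (position → 25−position): Atbash.
Undoing it on xorxp: x↔c, o↔l, r↔i, x↔c, p↔k.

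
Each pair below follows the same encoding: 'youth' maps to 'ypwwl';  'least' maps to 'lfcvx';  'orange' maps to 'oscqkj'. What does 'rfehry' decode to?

In youth: y→y is +0, o→p is +1, u→w is +2, t→w is +3 — the shift increases by 1 each position. Each letter shifts forward by its position index (0, 1, 2, …) — the shift grows by one for each successive letter.
Decoding rfehry: r−0=r, f−1=e, e−2=c, h−3=e, r−4=n, y−5=t.

recent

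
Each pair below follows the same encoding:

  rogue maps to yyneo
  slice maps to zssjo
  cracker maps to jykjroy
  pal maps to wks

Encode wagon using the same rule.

The rule splits by letter class: vowels +10, consonants +7.
On wagon: w(cons)+7=d, a(vowel)+10=k, g(cons)+7=n, o(vowel)+10=y, n(cons)+7=u.

dknyu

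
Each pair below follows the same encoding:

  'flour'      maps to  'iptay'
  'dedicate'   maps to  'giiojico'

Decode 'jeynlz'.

gather

Each letter shifts forward by (position + 3), i.e. 3, 4, 5, … — the shift grows by one for each successive letter.
Reversing it on jeynlz: j−3=g, e−4=a, y−5=t, n−6=h, l−7=e, z−8=r.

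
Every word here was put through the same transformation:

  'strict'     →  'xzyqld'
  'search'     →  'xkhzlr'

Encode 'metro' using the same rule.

rkazx

In strict: s→x is +5, t→z is +6, r→y is +7, i→q is +8 — the shift increases by 1 each position. Each letter shifts forward by (position + 5), i.e. 5, 6, 7, … — the shift grows by one for each successive letter.
For metro: m+5=r, e+6=k, t+7=a, r+8=z, o+9=x.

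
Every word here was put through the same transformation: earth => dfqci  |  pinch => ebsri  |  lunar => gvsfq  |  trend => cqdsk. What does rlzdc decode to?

e(4)→d(3) and a(0)→f(5) fit y≡19x+5 (mod 26); the inverse of 19 mod 26 is 11. Treating letters as 0–25, the rule is x ↦ 19x + 5 (mod 26).
Reversing it on rlzdc: r(17)→11·(17−5)≡2=c; l(11)→11·(11−5)≡14=o; z(25)→11·(25−5)≡12=m; d(3)→11·(3−5)≡4=e; c(2)→11·(2−5)≡19=t (all mod 26).

comet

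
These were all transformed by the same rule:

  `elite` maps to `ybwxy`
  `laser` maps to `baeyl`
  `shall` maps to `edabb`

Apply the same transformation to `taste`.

xaexy

e(4)→y(24) and l(11)→b(1) fit y≡19x+0 (mod 26); the inverse of 19 mod 26 is 11. This is an affine cipher: with a=0,…,z=25, each position x becomes (19x+0) mod 26.
On taste: t(19)→19·19+0≡23=x; a(0)→19·0+0≡0=a; s(18)→19·18+0≡4=e; t(19)→19·19+0≡23=x; e(4)→19·4+0≡24=y (all mod 26).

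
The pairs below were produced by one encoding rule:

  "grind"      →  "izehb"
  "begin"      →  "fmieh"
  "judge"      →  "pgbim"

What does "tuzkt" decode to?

g(6)→i(8) and r(17)→z(25) fit y≡11x+20 (mod 26); the inverse of 11 mod 26 is 19. This is an affine cipher: with a=0,…,z=25, each position x becomes (11x+20) mod 26.
Decoding tuzkt: t(19)→19·(19−20)≡7=h; u(20)→19·(20−20)≡0=a; z(25)→19·(25−20)≡17=r; k(10)→19·(10−20)≡18=s; t(19)→19·(19−20)≡7=h (all mod 26).

harsh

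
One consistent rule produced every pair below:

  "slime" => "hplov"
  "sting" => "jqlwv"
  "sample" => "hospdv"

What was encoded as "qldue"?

The output letters match the input read backwards, each shifted +3: slime reversed is emils. Two steps: reverse the string, then apply a Caesar shift of +3.
Undoing it on qldue: shift back: q−3=n, l−3=i, d−3=a, u−3=r, e−3=b → niarb; then reverse → brain.

brain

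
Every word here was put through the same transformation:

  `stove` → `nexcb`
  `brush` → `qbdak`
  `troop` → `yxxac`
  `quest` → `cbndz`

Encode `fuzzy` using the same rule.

The output letters match the input read backwards, each shifted +9: stove reversed is evots. The word is reversed, then every letter is shifted forward by 9.
For fuzzy: reverse → yzzuf; then shift: y+9=h, z+9=i, z+9=i, u+9=d, f+9=o.

hiido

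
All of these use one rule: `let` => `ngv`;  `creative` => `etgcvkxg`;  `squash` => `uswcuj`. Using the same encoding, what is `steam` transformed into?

uvgco

Every letter moves 2 places later in the alphabet, wrapping around z→a.
Applying it to steam: s+2=u, t+2=v, e+2=g, a+2=c, m+2=o.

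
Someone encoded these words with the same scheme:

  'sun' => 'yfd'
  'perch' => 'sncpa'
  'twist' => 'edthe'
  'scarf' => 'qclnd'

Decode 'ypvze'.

token

The output letters match the input read backwards, each shifted +11: sun reversed is nus. Read the word backwards and shift each letter +11.
Undoing it on ypvze: shift back: y−11=n, p−11=e, v−11=k, z−11=o, e−11=t → nekot; then reverse → token.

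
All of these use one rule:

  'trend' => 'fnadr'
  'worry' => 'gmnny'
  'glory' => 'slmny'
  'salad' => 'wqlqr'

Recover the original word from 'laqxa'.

t(19)→f(5) and r(17)→n(13) fit y≡9x+16 (mod 26); the inverse of 9 mod 26 is 3. Treating letters as 0–25, the rule is x ↦ 9x + 16 (mod 26).
Reversing it on laqxa: l(11)→3·(11−16)≡11=l; a(0)→3·(0−16)≡4=e; q(16)→3·(16−16)≡0=a; x(23)→3·(23−16)≡21=v; a(0)→3·(0−16)≡4=e (all mod 26).

leave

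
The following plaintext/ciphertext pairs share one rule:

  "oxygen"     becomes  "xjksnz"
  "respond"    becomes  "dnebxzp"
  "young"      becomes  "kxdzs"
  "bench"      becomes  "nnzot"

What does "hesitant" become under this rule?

tnerfjzf

The shift depends on letter class: consonant x→j is +12, but vowel o→x is +9. Two shifts are in play — +9 for a/e/i/o/u, +12 for every other letter.
Applying it to hesitant: h(cons)+12=t, e(vowel)+9=n, s(cons)+12=e, i(vowel)+9=r, t(cons)+12=f, a(vowel)+9=j, n(cons)+12=z, t(cons)+12=f.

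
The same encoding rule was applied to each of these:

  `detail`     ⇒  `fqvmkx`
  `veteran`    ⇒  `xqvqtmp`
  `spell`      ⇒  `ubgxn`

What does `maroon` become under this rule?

omtaqz

Shifts by position in detail: pos 0: d→f (+2), pos 1: e→q (+12), pos 2: t→v (+2), pos 3: a→m (+12) — repeating every 2. It's a Vigenère-style cipher with numeric key [2,12]: position i shifts by key[i mod 2].
For maroon: m+2=o, a+12=m, r+2=t, o+12=a, o+2=q, n+12=z.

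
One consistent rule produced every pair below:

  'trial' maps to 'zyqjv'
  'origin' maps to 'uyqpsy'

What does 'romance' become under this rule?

Each letter shifts forward by (position + 6), i.e. 6, 7, 8, … — the shift grows by one for each successive letter.
Applying it to romance: r+6=x, o+7=v, m+8=u, a+9=j, n+10=x, c+11=n, e+12=q.

xvujxnq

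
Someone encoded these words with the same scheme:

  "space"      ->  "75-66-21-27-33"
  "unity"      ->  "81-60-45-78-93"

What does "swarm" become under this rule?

s(#19)→75 and p(#16)→66: differences scale by 3, so n = 3·pos + 18. The formula is n = 3×(alphabet index, a=1) + 18.
Applying it to swarm: s=19→75, w=23→87, a=1→21, r=18→72, m=13→57.

75-87-21-72-57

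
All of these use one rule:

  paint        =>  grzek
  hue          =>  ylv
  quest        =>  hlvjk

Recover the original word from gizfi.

It's a constant shift of +17 (ROT17).
Decoding gizfi: g−17=p, i−17=r, z−17=i, f−17=o, i−17=r.

prior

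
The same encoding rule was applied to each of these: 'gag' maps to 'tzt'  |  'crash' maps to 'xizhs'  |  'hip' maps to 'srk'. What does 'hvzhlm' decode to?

season

Each pair mirrors across the alphabet (g↔t, a↔z, g↔t): positions sum to 25. Letters are reflected about the middle of the alphabet (position → 25−position): Atbash.
Undoing it on hvzhlm: h↔s, v↔e, z↔a, h↔s, l↔o, m↔n.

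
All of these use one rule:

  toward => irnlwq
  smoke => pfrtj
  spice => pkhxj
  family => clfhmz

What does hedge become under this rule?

ojqvj

Treating letters as 0–25, the rule is x ↦ 19x + 11 (mod 26).
For hedge: h(7)→19·7+11≡14=o; e(4)→19·4+11≡9=j; d(3)→19·3+11≡16=q; g(6)→19·6+11≡21=v; e(4)→19·4+11≡9=j (all mod 26).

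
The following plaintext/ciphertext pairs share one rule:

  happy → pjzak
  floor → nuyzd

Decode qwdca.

Letter i (0-indexed) is shifted by i+8, so successive shifts are 8, 9, 10, ….
Decoding qwdca: q−8=i, w−9=n, d−10=t, c−11=r, a−12=o.

intro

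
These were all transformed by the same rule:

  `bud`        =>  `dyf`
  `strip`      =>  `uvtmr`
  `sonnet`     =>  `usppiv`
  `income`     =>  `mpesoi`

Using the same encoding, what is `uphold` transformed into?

Vowels shift forward by 4 and consonants shift forward by 2.
On uphold: u(vowel)+4=y, p(cons)+2=r, h(cons)+2=j, o(vowel)+4=s, l(cons)+2=n, d(cons)+2=f.

yrjsnf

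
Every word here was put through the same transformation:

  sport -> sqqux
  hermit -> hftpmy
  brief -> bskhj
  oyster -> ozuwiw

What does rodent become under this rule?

The shift increases by 1 at each position, starting from +0: 0, 1, 2, ….
Applying it to rodent: r+0=r, o+1=p, d+2=f, e+3=h, n+4=r, t+5=y.

rpfhry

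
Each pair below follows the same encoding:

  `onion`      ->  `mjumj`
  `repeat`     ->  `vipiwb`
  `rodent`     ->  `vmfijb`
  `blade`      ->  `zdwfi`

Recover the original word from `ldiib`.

o(14)→m(12) and n(13)→j(9) fit y≡3x+22 (mod 26); the inverse of 3 mod 26 is 9. This is an affine cipher: with a=0,…,z=25, each position x becomes (3x+22) mod 26.
Decoding ldiib: l(11)→9·(11−22)≡5=f; d(3)→9·(3−22)≡11=l; i(8)→9·(8−22)≡4=e; i(8)→9·(8−22)≡4=e; b(1)→9·(1−22)≡19=t (all mod 26).

fleet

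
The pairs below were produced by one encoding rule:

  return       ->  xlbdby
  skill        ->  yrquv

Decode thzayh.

narrow

In return: r→x is +6, e→l is +7, t→b is +8, u→d is +9 — the shift increases by 1 each position. Letter i (0-indexed) is shifted by i+6, so successive shifts are 6, 7, 8, ….
Decoding thzayh: t−6=n, h−7=a, z−8=r, a−9=r, y−10=o, h−11=w.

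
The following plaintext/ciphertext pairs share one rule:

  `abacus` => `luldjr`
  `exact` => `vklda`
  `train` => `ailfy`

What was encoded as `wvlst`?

Treating letters as 0–25, the rule is x ↦ 9x + 11 (mod 26).
Reversing it on wvlst: w(22)→3·(22−11)≡7=h; v(21)→3·(21−11)≡4=e; l(11)→3·(11−11)≡0=a; s(18)→3·(18−11)≡21=v; t(19)→3·(19−11)≡24=y (all mod 26).

heavy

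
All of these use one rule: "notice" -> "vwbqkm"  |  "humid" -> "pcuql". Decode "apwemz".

Compare letters: n→v is +8, o→w is +8, t→b is +8 — a constant shift. Every letter moves 8 places later in the alphabet, wrapping around z→a.
Decoding apwemz: a−8=s, p−8=h, w−8=o, e−8=w, m−8=e, z−8=r.

shower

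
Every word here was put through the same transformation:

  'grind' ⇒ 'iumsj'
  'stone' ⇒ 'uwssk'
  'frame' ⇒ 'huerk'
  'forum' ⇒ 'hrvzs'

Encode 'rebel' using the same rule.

In grind: g→i is +2, r→u is +3, i→m is +4, n→s is +5 — the shift increases by 1 each position. The shift increases by 1 at each position, starting from +2: 2, 3, 4, ….
Applying it to rebel: r+2=t, e+3=h, b+4=f, e+5=j, l+6=r.

thfjr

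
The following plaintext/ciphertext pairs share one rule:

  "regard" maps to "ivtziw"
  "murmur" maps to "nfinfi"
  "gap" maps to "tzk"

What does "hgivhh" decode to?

This is the alphabet-reversal cipher (Atbash): a becomes z, b becomes y, etc.
Undoing it on hgivhh: h↔s, g↔t, i↔r, v↔e, h↔s, h↔s.

stress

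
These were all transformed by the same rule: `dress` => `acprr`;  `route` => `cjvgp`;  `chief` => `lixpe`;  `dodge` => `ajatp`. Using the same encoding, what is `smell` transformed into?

rfpqq

d(3)→a(0) and r(17)→c(2) fit y≡15x+7 (mod 26); the inverse of 15 mod 26 is 7. This is an affine cipher: with a=0,…,z=25, each position x becomes (15x+7) mod 26.
Applying it to smell: s(18)→15·18+7≡17=r; m(12)→15·12+7≡5=f; e(4)→15·4+7≡15=p; l(11)→15·11+7≡16=q; l(11)→15·11+7≡16=q (all mod 26).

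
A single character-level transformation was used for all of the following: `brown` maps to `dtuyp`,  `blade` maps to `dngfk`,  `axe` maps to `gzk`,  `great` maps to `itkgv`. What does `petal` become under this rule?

rkvgn

The shift depends on letter class: consonant b→d is +2, but vowel o→u is +6. The rule splits by letter class: vowels +6, consonants +2.
Applying it to petal: p(cons)+2=r, e(vowel)+6=k, t(cons)+2=v, a(vowel)+6=g, l(cons)+2=n.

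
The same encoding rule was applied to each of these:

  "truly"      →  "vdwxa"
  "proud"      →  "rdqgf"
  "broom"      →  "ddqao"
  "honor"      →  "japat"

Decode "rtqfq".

Shifts by position in truly: pos 0: t→v (+2), pos 1: r→d (+12), pos 2: u→w (+2), pos 3: l→x (+12) — repeating every 2. It's a Vigenère-style cipher with numeric key [2,12]: position i shifts by key[i mod 2].
Undoing it on rtqfq: r−2=p, t−12=h, q−2=o, f−12=t, q−2=o.

photo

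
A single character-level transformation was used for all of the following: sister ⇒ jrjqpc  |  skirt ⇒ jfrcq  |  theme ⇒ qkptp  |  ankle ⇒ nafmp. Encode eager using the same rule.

This is an affine cipher: with a=0,…,z=25, each position x becomes (7x+13) mod 26.
On eager: e(4)→7·4+13≡15=p; a(0)→7·0+13≡13=n; g(6)→7·6+13≡3=d; e(4)→7·4+13≡15=p; r(17)→7·17+13≡2=c (all mod 26).

pndpc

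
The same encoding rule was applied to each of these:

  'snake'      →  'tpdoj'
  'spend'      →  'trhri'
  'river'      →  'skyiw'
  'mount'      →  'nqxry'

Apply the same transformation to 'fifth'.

gkixm

In snake: s→t is +1, n→p is +2, a→d is +3, k→o is +4 — the shift increases by 1 each position. The shift increases by 1 at each position, starting from +1: 1, 2, 3, ….
Applying it to fifth: f+1=g, i+2=k, f+3=i, t+4=x, h+5=m.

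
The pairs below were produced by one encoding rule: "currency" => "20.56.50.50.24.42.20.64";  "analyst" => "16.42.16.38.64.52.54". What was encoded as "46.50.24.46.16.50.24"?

prepare

c(#3)→20 and u(#21)→56: differences scale by 2, so n = 2·pos + 14. With a=1..z=26, the number is 2·pos + 14.
Decoding 46.50.24.46.16.50.24: 46→(46−14)÷2=16=p, 50→(50−14)÷2=18=r, 24→(24−14)÷2=5=e, 46→(46−14)÷2=16=p, 16→(16−14)÷2=1=a, 50→(50−14)÷2=18=r, 24→(24−14)÷2=5=e.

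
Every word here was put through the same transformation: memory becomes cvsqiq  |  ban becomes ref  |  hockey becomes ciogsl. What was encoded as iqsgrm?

The output letters match the input read backwards, each shifted +4: memory reversed is yromem. Two steps: reverse the string, then apply a Caesar shift of +4.
Decoding iqsgrm: shift back: i−4=e, q−4=m, s−4=o, g−4=c, r−4=n, m−4=i → emocni; then reverse → income.

income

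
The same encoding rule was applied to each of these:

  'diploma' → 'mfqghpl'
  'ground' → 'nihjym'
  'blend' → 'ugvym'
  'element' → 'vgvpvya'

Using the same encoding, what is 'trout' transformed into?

d(3)→m(12) and i(8)→f(5) fit y≡9x+11 (mod 26); the inverse of 9 mod 26 is 3. Treating letters as 0–25, the rule is x ↦ 9x + 11 (mod 26).
Applying it to trout: t(19)→9·19+11≡0=a; r(17)→9·17+11≡8=i; o(14)→9·14+11≡7=h; u(20)→9·20+11≡9=j; t(19)→9·19+11≡0=a (all mod 26).

aihja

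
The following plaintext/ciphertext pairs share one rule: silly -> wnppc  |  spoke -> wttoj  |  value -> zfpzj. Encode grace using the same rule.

Two shifts are in play — +5 for a/e/i/o/u, +4 for every other letter.
Applying it to grace: g(cons)+4=k, r(cons)+4=v, a(vowel)+5=f, c(cons)+4=g, e(vowel)+5=j.

kvfgj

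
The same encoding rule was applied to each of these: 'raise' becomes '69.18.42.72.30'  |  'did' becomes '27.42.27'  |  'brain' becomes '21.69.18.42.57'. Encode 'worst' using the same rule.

84.60.69.72.75

With a=1..z=26, the number is 3·pos + 15.
Applying it to worst: w=23→84, o=15→60, r=18→69, s=19→72, t=20→75.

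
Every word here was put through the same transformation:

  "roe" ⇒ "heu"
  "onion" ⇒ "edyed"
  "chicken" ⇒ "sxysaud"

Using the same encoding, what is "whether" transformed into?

mxujxuh

Compare letters: r→h is +16, o→e is +16, e→u is +16 — a constant shift. It's a constant shift of +16 (ROT16).
Applying it to whether: w+16=m, h+16=x, e+16=u, t+16=j, h+16=x, e+16=u, r+16=h.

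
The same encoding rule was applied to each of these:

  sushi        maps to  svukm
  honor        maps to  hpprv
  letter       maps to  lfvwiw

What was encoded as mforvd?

In sushi: s→s is +0, u→v is +1, s→u is +2, h→k is +3 — the shift increases by 1 each position. Letter i (0-indexed) is shifted by i+0, so successive shifts are 0, 1, 2, ….
Undoing it on mforvd: m−0=m, f−1=e, o−2=m, r−3=o, v−4=r, d−5=y.

memory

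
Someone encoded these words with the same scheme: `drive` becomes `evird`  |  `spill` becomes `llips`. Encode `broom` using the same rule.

moorb

The output letters match the input read backwards: drive reversed is evird. The word is simply reversed.
Applying it to broom: reverse → moorb.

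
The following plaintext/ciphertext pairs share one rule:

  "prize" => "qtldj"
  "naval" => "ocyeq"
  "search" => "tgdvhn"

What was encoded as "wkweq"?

vital

Each letter shifts forward by (position + 1), i.e. 1, 2, 3, … — the shift grows by one for each successive letter.
Reversing it on wkweq: w−1=v, k−2=i, w−3=t, e−4=a, q−5=l.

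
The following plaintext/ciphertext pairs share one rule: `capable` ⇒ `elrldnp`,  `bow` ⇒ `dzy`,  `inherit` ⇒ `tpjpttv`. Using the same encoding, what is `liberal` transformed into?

ntdptln

The shift depends on letter class: consonant c→e is +2, but vowel a→l is +11. The rule splits by letter class: vowels +11, consonants +2.
For liberal: l(cons)+2=n, i(vowel)+11=t, b(cons)+2=d, e(vowel)+11=p, r(cons)+2=t, a(vowel)+11=l, l(cons)+2=n.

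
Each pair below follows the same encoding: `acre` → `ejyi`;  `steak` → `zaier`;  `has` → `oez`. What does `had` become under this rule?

oek

Two shifts are in play — +4 for a/e/i/o/u, +7 for every other letter.
For had: h(cons)+7=o, a(vowel)+4=e, d(cons)+7=k.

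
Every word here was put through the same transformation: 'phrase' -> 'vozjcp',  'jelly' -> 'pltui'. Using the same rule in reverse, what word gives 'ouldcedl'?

In phrase: p→v is +6, h→o is +7, r→z is +8, a→j is +9 — the shift increases by 1 each position. Letter i (0-indexed) is shifted by i+6, so successive shifts are 6, 7, 8, ….
Undoing it on ouldcedl: o−6=i, u−7=n, l−8=d, d−9=u, c−10=s, e−11=t, d−12=r, l−13=y.

industry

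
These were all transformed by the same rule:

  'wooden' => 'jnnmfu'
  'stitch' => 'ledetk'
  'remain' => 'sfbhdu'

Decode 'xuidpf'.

unlike

Treating letters as 0–25, the rule is x ↦ 19x + 7 (mod 26).
Decoding xuidpf: x(23)→11·(23−7)≡20=u; u(20)→11·(20−7)≡13=n; i(8)→11·(8−7)≡11=l; d(3)→11·(3−7)≡8=i; p(15)→11·(15−7)≡10=k; f(5)→11·(5−7)≡4=e (all mod 26).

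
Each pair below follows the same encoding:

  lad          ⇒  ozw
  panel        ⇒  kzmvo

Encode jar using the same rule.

Letters are reflected about the middle of the alphabet (position → 25−position): Atbash.
On jar: j↔q, a↔z, r↔i.

qzi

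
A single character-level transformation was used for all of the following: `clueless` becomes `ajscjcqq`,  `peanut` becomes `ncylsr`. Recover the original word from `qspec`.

Compare letters: c→a is +24, l→j is +24, u→s is +24 — a constant shift. It's a constant shift of +24 (ROT24).
Undoing it on qspec: q−24=s, s−24=u, p−24=r, e−24=g, c−24=e.

surge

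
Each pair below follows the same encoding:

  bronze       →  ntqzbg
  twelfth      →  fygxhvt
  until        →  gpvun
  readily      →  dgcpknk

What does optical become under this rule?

Shifts by position in bronze: pos 0: b→n (+12), pos 1: r→t (+2), pos 2: o→q (+2), pos 3: n→z (+12), pos 4: z→b (+2), pos 5: e→g (+2) — repeating every 3. It's a Vigenère-style cipher with numeric key [12,2,2]: position i shifts by key[i mod 3].
Applying it to optical: o+12=a, p+2=r, t+2=v, i+12=u, c+2=e, a+2=c, l+12=x.

arvuecx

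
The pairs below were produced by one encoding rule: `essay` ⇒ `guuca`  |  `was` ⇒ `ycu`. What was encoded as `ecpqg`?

Compare letters: e→g is +2, s→u is +2, s→u is +2 — a constant shift. Each letter is shifted forward by 2 in the alphabet (a Caesar shift of +2).
Decoding ecpqg: e−2=c, c−2=a, p−2=n, q−2=o, g−2=e.

canoe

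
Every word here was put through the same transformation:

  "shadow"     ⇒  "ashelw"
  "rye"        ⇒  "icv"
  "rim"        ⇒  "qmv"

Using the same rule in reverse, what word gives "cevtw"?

The word is reversed, then every letter is shifted forward by 4.
Reversing it on cevtw: shift back: c−4=y, e−4=a, v−4=r, t−4=p, w−4=s → yarps; then reverse → spray.

spray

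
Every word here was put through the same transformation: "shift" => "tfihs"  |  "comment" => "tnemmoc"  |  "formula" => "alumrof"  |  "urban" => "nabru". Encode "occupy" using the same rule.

ypucco

The output letters match the input read backwards: shift reversed is tfihs. It's just the letters in reverse order.
Applying it to occupy: reverse → ypucco.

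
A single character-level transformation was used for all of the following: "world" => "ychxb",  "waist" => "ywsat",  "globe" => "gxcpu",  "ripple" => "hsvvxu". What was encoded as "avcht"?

sport

Treating letters as 0–25, the rule is x ↦ 19x + 22 (mod 26).
Undoing it on avcht: a(0)→11·(0−22)≡18=s; v(21)→11·(21−22)≡15=p; c(2)→11·(2−22)≡14=o; h(7)→11·(7−22)≡17=r; t(19)→11·(19−22)≡19=t (all mod 26).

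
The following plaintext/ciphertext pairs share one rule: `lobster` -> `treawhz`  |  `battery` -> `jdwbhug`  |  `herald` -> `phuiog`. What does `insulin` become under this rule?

qqvcolv

Shifts by position in lobster: pos 0: l→t (+8), pos 1: o→r (+3), pos 2: b→e (+3), pos 3: s→a (+8), pos 4: t→w (+3), pos 5: e→h (+3) — repeating every 3. A repeating key of period 3 is used — shifts +8, +3, +3 over and over.
On insulin: i+8=q, n+3=q, s+3=v, u+8=c, l+3=o, i+3=l, n+8=v.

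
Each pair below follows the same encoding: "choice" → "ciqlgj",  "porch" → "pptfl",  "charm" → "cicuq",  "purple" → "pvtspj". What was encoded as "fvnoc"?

fully

Each letter shifts forward by its position index (0, 1, 2, …) — the shift grows by one for each successive letter.
Undoing it on fvnoc: f−0=f, v−1=u, n−2=l, o−3=l, c−4=y.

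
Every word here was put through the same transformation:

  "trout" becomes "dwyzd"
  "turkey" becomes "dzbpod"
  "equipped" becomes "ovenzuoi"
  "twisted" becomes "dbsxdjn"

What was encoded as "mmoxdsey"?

chestnut

Shifts by position in trout: pos 0: t→d (+10), pos 1: r→w (+5), pos 2: o→y (+10), pos 3: u→z (+5) — repeating every 2. A repeating key of period 2 is used — shifts +10, +5 over and over.
Undoing it on mmoxdsey: m−10=c, m−5=h, o−10=e, x−5=s, d−10=t, s−5=n, e−10=u, y−5=t.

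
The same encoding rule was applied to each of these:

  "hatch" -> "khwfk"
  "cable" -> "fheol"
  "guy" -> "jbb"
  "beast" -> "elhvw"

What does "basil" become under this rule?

Vowels shift forward by 7 and consonants shift forward by 3.
Applying it to basil: b(cons)+3=e, a(vowel)+7=h, s(cons)+3=v, i(vowel)+7=p, l(cons)+3=o.

ehvpo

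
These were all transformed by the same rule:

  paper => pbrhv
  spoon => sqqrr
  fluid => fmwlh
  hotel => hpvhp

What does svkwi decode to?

In paper: p→p is +0, a→b is +1, p→r is +2, e→h is +3 — the shift increases by 1 each position. Letter i (0-indexed) is shifted by i+0, so successive shifts are 0, 1, 2, ….
Reversing it on svkwi: s−0=s, v−1=u, k−2=i, w−3=t, i−4=e.

suite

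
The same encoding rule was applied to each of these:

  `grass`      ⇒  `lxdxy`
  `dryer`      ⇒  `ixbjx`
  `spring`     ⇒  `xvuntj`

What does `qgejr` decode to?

Shifts by position in grass: pos 0: g→l (+5), pos 1: r→x (+6), pos 2: a→d (+3), pos 3: s→x (+5), pos 4: s→y (+6) — repeating every 3. A repeating key of period 3 is used — shifts +5, +6, +3 over and over.
Decoding qgejr: q−5=l, g−6=a, e−3=b, j−5=e, r−6=l.

label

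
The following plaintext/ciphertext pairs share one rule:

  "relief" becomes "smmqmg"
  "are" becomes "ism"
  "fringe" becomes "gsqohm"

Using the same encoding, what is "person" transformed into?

The rule splits by letter class: vowels +8, consonants +1.
Applying it to person: p(cons)+1=q, e(vowel)+8=m, r(cons)+1=s, s(cons)+1=t, o(vowel)+8=w, n(cons)+1=o.

qmstwo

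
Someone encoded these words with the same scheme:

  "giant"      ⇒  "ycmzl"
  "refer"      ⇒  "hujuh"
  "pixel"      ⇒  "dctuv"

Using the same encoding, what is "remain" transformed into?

g(6)→y(24) and i(8)→c(2) fit y≡15x+12 (mod 26); the inverse of 15 mod 26 is 7. Each letter's alphabet position (a=0..z=25) is mapped through 15·x+12 mod 26 — an affine cipher.
On remain: r(17)→15·17+12≡7=h; e(4)→15·4+12≡20=u; m(12)→15·12+12≡10=k; a(0)→15·0+12≡12=m; i(8)→15·8+12≡2=c; n(13)→15·13+12≡25=z (all mod 26).

hukmcz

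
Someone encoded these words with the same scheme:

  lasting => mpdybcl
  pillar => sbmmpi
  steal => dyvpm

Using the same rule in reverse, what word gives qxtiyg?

fourth

l(11)→m(12) and a(0)→p(15) fit y≡21x+15 (mod 26); the inverse of 21 mod 26 is 5. Treating letters as 0–25, the rule is x ↦ 21x + 15 (mod 26).
Decoding qxtiyg: q(16)→5·(16−15)≡5=f; x(23)→5·(23−15)≡14=o; t(19)→5·(19−15)≡20=u; i(8)→5·(8−15)≡17=r; y(24)→5·(24−15)≡19=t; g(6)→5·(6−15)≡7=h (all mod 26).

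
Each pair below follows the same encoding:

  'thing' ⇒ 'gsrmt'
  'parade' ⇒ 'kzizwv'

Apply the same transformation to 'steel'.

hgvvo

Each pair mirrors across the alphabet (t↔g, h↔s, i↔r): positions sum to 25. Each letter is replaced by its mirror in the alphabet: a↔z, b↔y, c↔x, and so on (the Atbash cipher).
Applying it to steel: s↔h, t↔g, e↔v, e↔v, l↔o.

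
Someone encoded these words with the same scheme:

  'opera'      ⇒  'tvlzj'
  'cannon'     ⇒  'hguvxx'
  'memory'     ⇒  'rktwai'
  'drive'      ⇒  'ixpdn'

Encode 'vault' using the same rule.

agbtc

In opera: o→t is +5, p→v is +6, e→l is +7, r→z is +8 — the shift increases by 1 each position. Letter i (0-indexed) is shifted by i+5, so successive shifts are 5, 6, 7, ….
On vault: v+5=a, a+6=g, u+7=b, l+8=t, t+9=c.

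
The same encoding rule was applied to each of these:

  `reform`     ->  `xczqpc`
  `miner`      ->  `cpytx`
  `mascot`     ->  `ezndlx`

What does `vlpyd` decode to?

The output letters match the input read backwards, each shifted +11: reform reversed is mrofer. Read the word backwards and shift each letter +11.
Reversing it on vlpyd: shift back: v−11=k, l−11=a, p−11=e, y−11=n, d−11=s → kaens; then reverse → sneak.

sneak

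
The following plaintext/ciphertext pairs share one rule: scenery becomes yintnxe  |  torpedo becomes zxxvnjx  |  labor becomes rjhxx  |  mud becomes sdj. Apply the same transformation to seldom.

Vowels shift forward by 9 and consonants shift forward by 6.
Applying it to seldom: s(cons)+6=y, e(vowel)+9=n, l(cons)+6=r, d(cons)+6=j, o(vowel)+9=x, m(cons)+6=s.

ynrjxs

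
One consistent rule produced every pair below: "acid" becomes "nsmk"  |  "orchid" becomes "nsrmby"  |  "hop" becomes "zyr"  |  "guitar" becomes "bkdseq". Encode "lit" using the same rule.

The output letters match the input read backwards, each shifted +10: acid reversed is dica. The word is reversed, then every letter is shifted forward by 10.
For lit: reverse → til; then shift: t+10=d, i+10=s, l+10=v.

dsv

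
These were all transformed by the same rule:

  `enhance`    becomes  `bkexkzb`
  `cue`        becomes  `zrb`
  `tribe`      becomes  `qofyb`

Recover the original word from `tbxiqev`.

Compare letters: e→b is +23, n→k is +23, h→e is +23 — a constant shift. Each letter is shifted forward by 23 in the alphabet (a Caesar shift of +23).
Undoing it on tbxiqev: t−23=w, b−23=e, x−23=a, i−23=l, q−23=t, e−23=h, v−23=y.

wealthy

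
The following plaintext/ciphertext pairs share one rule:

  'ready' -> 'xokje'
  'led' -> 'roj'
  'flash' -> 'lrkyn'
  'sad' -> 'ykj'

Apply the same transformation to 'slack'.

The shift depends on letter class: consonant r→x is +6, but vowel e→o is +10. Vowels shift forward by 10 and consonants shift forward by 6.
For slack: s(cons)+6=y, l(cons)+6=r, a(vowel)+10=k, c(cons)+6=i, k(cons)+6=q.

yrkiq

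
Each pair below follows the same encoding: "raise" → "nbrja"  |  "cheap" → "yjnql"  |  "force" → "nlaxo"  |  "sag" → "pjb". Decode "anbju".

The output letters match the input read backwards, each shifted +9: raise reversed is esiar. Read the word backwards and shift each letter +9.
Reversing it on anbju: shift back: a−9=r, n−9=e, b−9=s, j−9=a, u−9=l → resal; then reverse → laser.

laser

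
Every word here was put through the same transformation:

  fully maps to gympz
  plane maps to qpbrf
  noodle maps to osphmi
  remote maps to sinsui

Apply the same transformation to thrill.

ulsmmp

Shifts by position in fully: pos 0: f→g (+1), pos 1: u→y (+4), pos 2: l→m (+1), pos 3: l→p (+4) — repeating every 2. It's a Vigenère-style cipher with numeric key [1,4]: position i shifts by key[i mod 2].
On thrill: t+1=u, h+4=l, r+1=s, i+4=m, l+1=m, l+4=p.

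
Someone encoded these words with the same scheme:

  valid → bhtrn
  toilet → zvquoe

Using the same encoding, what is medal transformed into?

slljv

In valid: v→b is +6, a→h is +7, l→t is +8, i→r is +9 — the shift increases by 1 each position. The shift increases by 1 at each position, starting from +6: 6, 7, 8, ….
On medal: m+6=s, e+7=l, d+8=l, a+9=j, l+10=v.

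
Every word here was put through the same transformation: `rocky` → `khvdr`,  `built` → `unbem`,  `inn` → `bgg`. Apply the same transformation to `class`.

Compare letters: r→k is +19, o→h is +19, c→v is +19 — a constant shift. It's a constant shift of +19 (ROT19).
Applying it to class: c+19=v, l+19=e, a+19=t, s+19=l, s+19=l.

vetll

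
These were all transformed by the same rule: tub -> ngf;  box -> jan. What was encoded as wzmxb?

The output letters match the input read backwards, each shifted +12: tub reversed is but. Read the word backwards and shift each letter +12.
Decoding wzmxb: shift back: w−12=k, z−12=n, m−12=a, x−12=l, b−12=p → knalp; then reverse → plank.

plank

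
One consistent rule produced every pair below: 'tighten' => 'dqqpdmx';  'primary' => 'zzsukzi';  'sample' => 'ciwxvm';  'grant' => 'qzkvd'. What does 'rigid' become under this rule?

Shifts by position in tighten: pos 0: t→d (+10), pos 1: i→q (+8), pos 2: g→q (+10), pos 3: h→p (+8) — repeating every 2. It's a Vigenère-style cipher with numeric key [10,8]: position i shifts by key[i mod 2].
For rigid: r+10=b, i+8=q, g+10=q, i+8=q, d+10=n.

bqqqn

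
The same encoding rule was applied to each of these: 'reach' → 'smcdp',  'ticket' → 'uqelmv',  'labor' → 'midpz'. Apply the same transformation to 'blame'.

ctcnm

The shifts repeat in a cycle of length 3: positions 0,1,… shift by +1, +8, +2, then the pattern repeats.
For blame: b+1=c, l+8=t, a+2=c, m+1=n, e+8=m.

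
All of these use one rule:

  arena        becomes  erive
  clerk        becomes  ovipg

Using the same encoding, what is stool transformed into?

The word is reversed, then every letter is shifted forward by 4.
Applying it to stool: reverse → loots; then shift: l+4=p, o+4=s, o+4=s, t+4=x, s+4=w.

pssxw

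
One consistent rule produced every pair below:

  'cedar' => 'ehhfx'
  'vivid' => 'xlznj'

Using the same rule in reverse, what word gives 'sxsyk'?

The shift increases by 1 at each position, starting from +2: 2, 3, 4, ….
Decoding sxsyk: s−2=q, x−3=u, s−4=o, y−5=t, k−6=e.

quote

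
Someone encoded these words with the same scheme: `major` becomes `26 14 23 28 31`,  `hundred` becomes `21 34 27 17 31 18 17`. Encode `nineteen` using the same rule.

27 22 27 18 33 18 18 27

m is letter #13 and maps to 26: an offset of 13. Letters become their 1-based position plus 13 (so a→14, b→15, …).
Applying it to nineteen: n=14→27, i=9→22, n=14→27, e=5→18, t=20→33, e=5→18, e=5→18, n=14→27.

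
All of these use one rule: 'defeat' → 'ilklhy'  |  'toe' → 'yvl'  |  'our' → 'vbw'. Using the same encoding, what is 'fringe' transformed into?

kwpsll

The rule splits by letter class: vowels +7, consonants +5.
For fringe: f(cons)+5=k, r(cons)+5=w, i(vowel)+7=p, n(cons)+5=s, g(cons)+5=l, e(vowel)+7=l.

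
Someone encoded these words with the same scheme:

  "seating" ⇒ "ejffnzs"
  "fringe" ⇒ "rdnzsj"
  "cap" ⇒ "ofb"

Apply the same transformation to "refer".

djrjd

The shift depends on letter class: consonant s→e is +12, but vowel e→j is +5. Vowels shift forward by 5 and consonants shift forward by 12.
On refer: r(cons)+12=d, e(vowel)+5=j, f(cons)+12=r, e(vowel)+5=j, r(cons)+12=d.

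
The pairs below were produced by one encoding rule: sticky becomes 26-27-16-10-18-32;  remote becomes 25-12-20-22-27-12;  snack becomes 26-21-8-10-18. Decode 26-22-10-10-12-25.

Each letter is replaced by its alphabet position (a=1..z=26) + 7.
Undoing it on 26-22-10-10-12-25: 26→(26−7)÷1=19=s, 22→(22−7)÷1=15=o, 10→(10−7)÷1=3=c, 10→(10−7)÷1=3=c, 12→(12−7)÷1=5=e, 25→(25−7)÷1=18=r.

soccer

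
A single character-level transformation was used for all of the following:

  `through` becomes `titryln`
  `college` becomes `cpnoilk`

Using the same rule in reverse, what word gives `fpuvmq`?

fossil

In through: t→t is +0, h→i is +1, r→t is +2, o→r is +3 — the shift increases by 1 each position. The shift increases by 1 at each position, starting from +0: 0, 1, 2, ….
Reversing it on fpuvmq: f−0=f, p−1=o, u−2=s, v−3=s, m−4=i, q−5=l.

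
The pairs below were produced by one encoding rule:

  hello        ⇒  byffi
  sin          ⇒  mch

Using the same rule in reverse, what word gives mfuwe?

slack

Compare letters: h→b is +20, e→y is +20, l→f is +20 — a constant shift. It's a constant shift of +20 (ROT20).
Reversing it on mfuwe: m−20=s, f−20=l, u−20=a, w−20=c, e−20=k.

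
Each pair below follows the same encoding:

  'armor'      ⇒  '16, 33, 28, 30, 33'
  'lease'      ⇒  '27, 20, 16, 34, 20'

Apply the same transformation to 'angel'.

16, 29, 22, 20, 27

a is letter #1 and maps to 16: an offset of 15. Each letter is replaced by its alphabet position (a=1..z=26) + 15.
For angel: a=1→16, n=14→29, g=7→22, e=5→20, l=12→27.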